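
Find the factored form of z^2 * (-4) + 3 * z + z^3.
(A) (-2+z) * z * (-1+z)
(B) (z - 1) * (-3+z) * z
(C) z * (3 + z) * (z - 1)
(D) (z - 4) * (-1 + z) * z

We need to factor z^2 * (-4) + 3 * z + z^3.
The factored form is (z - 1) * (-3+z) * z.
B) (z - 1) * (-3+z) * z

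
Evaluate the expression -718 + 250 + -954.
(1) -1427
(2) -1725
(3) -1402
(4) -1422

First: -718 + 250 = -468
Then: -468 + -954 = -1422
4) -1422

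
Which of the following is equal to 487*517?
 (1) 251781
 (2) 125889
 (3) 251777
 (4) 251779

487 * 517 = 251779
4) 251779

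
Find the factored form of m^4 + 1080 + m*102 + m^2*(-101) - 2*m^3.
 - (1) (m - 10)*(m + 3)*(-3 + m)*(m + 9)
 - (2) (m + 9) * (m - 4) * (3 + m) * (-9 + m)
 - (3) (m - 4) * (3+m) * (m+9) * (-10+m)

We need to factor m^4 + 1080 + m*102 + m^2*(-101) - 2*m^3.
The factored form is (m - 4) * (3+m) * (m+9) * (-10+m).
3) (m - 4) * (3+m) * (m+9) * (-10+m)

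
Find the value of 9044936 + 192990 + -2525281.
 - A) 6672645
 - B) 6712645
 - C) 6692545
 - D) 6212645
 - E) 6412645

First: 9044936 + 192990 = 9237926
Then: 9237926 + -2525281 = 6712645
B) 6712645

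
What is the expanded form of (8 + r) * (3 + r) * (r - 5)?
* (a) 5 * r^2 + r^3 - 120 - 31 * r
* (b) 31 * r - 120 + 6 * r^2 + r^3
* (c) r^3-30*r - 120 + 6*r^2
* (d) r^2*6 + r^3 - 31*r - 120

Expanding (8 + r) * (3 + r) * (r - 5):
= r^2*6 + r^3 - 31*r - 120
d) r^2*6 + r^3 - 31*r - 120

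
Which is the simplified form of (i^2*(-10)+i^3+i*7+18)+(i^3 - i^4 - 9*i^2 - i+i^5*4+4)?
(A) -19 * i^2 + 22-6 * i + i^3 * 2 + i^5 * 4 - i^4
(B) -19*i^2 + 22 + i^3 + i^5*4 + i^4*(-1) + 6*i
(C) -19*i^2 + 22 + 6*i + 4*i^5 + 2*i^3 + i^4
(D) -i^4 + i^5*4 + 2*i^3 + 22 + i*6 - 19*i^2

Adding the polynomials and combining like terms:
(i^2*(-10) + i^3 + i*7 + 18) + (i^3 - i^4 - 9*i^2 - i + i^5*4 + 4)
= -i^4 + i^5*4 + 2*i^3 + 22 + i*6 - 19*i^2
D) -i^4 + i^5*4 + 2*i^3 + 22 + i*6 - 19*i^2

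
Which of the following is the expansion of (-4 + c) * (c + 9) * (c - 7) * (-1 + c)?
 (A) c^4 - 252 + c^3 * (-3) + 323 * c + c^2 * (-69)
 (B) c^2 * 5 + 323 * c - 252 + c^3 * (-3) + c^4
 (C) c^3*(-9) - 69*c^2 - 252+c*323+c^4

Expanding (-4 + c) * (c + 9) * (c - 7) * (-1 + c):
= c^4 - 252 + c^3 * (-3) + 323 * c + c^2 * (-69)
A) c^4 - 252 + c^3 * (-3) + 323 * c + c^2 * (-69)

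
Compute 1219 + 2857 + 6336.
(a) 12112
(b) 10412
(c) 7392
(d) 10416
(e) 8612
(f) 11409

First: 1219 + 2857 = 4076
Then: 4076 + 6336 = 10412
b) 10412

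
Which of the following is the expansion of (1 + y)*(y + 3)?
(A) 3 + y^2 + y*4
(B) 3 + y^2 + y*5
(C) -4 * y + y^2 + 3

Expanding (1 + y)*(y + 3):
= 3 + y^2 + y*4
A) 3 + y^2 + y*4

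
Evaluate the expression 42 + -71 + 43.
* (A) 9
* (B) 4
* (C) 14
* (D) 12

First: 42 + -71 = -29
Then: -29 + 43 = 14
C) 14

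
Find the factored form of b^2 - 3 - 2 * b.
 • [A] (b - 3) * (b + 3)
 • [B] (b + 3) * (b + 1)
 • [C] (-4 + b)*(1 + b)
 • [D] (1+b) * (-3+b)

We need to factor b^2 - 3 - 2 * b.
The factored form is (1+b) * (-3+b).
D) (1+b) * (-3+b)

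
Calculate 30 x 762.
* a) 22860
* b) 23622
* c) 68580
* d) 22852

30 * 762 = 22860
a) 22860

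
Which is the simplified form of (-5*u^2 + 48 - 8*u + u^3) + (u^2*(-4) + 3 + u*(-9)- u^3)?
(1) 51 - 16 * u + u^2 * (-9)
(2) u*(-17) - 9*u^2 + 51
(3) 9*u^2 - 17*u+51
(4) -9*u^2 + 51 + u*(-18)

Adding the polynomials and combining like terms:
(-5*u^2 + 48 - 8*u + u^3) + (u^2*(-4) + 3 + u*(-9) - u^3)
= u*(-17) - 9*u^2 + 51
2) u*(-17) - 9*u^2 + 51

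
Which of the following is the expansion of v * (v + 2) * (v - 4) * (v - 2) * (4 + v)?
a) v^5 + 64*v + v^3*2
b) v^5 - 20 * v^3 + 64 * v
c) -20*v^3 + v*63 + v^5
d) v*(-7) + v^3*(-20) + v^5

Expanding v * (v + 2) * (v - 4) * (v - 2) * (4 + v):
= v^5 - 20 * v^3 + 64 * v
b) v^5 - 20 * v^3 + 64 * v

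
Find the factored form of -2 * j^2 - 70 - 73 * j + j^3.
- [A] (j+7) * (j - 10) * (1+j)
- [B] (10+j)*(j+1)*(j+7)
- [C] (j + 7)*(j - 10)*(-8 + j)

We need to factor -2 * j^2 - 70 - 73 * j + j^3.
The factored form is (j+7) * (j - 10) * (1+j).
A) (j+7) * (j - 10) * (1+j)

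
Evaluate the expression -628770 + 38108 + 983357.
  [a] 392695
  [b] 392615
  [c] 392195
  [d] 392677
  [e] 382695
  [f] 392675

First: -628770 + 38108 = -590662
Then: -590662 + 983357 = 392695
a) 392695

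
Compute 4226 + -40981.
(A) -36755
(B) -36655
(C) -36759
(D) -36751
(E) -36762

4226 + -40981 = -36755
A) -36755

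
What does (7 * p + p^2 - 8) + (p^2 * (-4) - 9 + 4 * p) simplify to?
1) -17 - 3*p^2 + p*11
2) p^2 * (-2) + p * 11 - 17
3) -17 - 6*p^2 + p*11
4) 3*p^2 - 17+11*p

Adding the polynomials and combining like terms:
(7*p + p^2 - 8) + (p^2*(-4) - 9 + 4*p)
= -17 - 3*p^2 + p*11
1) -17 - 3*p^2 + p*11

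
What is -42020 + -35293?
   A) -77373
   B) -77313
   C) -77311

-42020 + -35293 = -77313
B) -77313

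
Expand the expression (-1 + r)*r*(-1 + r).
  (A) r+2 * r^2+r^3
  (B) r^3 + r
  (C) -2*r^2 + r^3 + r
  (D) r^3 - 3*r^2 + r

Expanding (-1 + r)*r*(-1 + r):
= -2*r^2 + r^3 + r
C) -2*r^2 + r^3 + r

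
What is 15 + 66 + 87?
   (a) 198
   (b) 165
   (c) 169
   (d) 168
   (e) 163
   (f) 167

First: 15 + 66 = 81
Then: 81 + 87 = 168
d) 168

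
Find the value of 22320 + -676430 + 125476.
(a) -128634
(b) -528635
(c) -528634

First: 22320 + -676430 = -654110
Then: -654110 + 125476 = -528634
c) -528634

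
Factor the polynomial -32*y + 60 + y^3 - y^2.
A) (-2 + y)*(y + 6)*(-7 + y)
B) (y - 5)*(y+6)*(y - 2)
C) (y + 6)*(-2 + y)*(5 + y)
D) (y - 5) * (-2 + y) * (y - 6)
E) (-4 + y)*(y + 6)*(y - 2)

We need to factor -32*y + 60 + y^3 - y^2.
The factored form is (y - 5)*(y+6)*(y - 2).
B) (y - 5)*(y+6)*(y - 2)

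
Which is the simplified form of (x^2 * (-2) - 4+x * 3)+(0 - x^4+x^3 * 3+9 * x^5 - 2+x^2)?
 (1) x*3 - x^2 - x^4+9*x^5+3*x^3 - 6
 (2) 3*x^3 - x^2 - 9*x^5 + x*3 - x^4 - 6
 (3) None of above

Adding the polynomials and combining like terms:
(x^2*(-2) - 4 + x*3) + (0 - x^4 + x^3*3 + 9*x^5 - 2 + x^2)
= x*3 - x^2 - x^4+9*x^5+3*x^3 - 6
1) x*3 - x^2 - x^4+9*x^5+3*x^3 - 6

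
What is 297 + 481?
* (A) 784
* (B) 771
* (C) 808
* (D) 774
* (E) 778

297 + 481 = 778
E) 778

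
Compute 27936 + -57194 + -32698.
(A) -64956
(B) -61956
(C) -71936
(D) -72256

First: 27936 + -57194 = -29258
Then: -29258 + -32698 = -61956
B) -61956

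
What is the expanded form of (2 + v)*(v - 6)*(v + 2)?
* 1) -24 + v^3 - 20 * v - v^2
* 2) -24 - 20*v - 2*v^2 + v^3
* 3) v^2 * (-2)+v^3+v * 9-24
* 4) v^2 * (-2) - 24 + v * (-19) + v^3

Expanding (2 + v)*(v - 6)*(v + 2):
= -24 - 20*v - 2*v^2 + v^3
2) -24 - 20*v - 2*v^2 + v^3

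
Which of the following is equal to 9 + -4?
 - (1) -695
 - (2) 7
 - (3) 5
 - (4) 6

9 + -4 = 5
3) 5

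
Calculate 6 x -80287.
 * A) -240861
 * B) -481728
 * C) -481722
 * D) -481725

6 * -80287 = -481722
C) -481722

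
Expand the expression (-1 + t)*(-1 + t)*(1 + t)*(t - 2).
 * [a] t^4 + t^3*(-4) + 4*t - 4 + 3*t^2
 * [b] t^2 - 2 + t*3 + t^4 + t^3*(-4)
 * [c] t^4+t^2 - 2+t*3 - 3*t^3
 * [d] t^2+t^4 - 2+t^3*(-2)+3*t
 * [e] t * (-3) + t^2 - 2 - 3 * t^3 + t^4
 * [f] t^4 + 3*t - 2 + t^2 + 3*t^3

Expanding (-1 + t)*(-1 + t)*(1 + t)*(t - 2):
= t^4+t^2 - 2+t*3 - 3*t^3
c) t^4+t^2 - 2+t*3 - 3*t^3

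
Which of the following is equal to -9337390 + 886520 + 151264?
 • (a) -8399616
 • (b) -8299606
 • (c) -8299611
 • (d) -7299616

First: -9337390 + 886520 = -8450870
Then: -8450870 + 151264 = -8299606
b) -8299606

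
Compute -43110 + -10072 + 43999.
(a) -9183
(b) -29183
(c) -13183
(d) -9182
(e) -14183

First: -43110 + -10072 = -53182
Then: -53182 + 43999 = -9183
a) -9183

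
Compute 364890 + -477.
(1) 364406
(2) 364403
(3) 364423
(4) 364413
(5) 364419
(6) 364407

364890 + -477 = 364413
4) 364413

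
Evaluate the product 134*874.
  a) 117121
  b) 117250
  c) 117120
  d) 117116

134 * 874 = 117116
d) 117116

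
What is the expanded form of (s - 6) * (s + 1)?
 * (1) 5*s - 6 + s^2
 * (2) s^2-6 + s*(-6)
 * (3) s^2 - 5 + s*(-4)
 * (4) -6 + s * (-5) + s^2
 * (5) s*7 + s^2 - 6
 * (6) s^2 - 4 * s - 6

Expanding (s - 6) * (s + 1):
= -6 + s * (-5) + s^2
4) -6 + s * (-5) + s^2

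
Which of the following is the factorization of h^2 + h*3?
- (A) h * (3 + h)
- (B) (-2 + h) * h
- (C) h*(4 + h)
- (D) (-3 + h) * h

We need to factor h^2 + h*3.
The factored form is h * (3 + h).
A) h * (3 + h)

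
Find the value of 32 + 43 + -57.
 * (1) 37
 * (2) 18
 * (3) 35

First: 32 + 43 = 75
Then: 75 + -57 = 18
2) 18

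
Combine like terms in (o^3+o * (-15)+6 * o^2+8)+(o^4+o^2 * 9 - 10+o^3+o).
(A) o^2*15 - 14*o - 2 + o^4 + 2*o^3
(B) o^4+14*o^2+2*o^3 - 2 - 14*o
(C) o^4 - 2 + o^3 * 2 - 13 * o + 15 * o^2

Adding the polynomials and combining like terms:
(o^3 + o*(-15) + 6*o^2 + 8) + (o^4 + o^2*9 - 10 + o^3 + o)
= o^2*15 - 14*o - 2 + o^4 + 2*o^3
A) o^2*15 - 14*o - 2 + o^4 + 2*o^3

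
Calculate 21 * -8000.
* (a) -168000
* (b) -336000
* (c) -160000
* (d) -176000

21 * -8000 = -168000
a) -168000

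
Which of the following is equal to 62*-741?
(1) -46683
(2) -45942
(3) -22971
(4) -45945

62 * -741 = -45942
2) -45942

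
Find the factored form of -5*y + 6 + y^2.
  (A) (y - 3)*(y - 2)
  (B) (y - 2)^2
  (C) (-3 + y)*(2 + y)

We need to factor -5*y + 6 + y^2.
The factored form is (y - 3)*(y - 2).
A) (y - 3)*(y - 2)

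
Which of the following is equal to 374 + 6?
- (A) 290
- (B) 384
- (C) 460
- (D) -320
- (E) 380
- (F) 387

374 + 6 = 380
E) 380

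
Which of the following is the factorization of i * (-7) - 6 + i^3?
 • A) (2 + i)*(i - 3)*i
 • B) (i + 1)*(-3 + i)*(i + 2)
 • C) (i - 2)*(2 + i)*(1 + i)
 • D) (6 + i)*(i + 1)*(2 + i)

We need to factor i * (-7) - 6 + i^3.
The factored form is (i + 1)*(-3 + i)*(i + 2).
B) (i + 1)*(-3 + i)*(i + 2)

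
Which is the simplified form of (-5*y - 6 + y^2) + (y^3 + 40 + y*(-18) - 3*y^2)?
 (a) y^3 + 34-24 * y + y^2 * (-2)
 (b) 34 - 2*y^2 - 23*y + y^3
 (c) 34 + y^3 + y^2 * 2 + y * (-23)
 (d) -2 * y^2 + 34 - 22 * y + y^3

Adding the polynomials and combining like terms:
(-5*y - 6 + y^2) + (y^3 + 40 + y*(-18) - 3*y^2)
= 34 - 2*y^2 - 23*y + y^3
b) 34 - 2*y^2 - 23*y + y^3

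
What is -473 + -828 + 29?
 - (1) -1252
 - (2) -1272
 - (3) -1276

First: -473 + -828 = -1301
Then: -1301 + 29 = -1272
2) -1272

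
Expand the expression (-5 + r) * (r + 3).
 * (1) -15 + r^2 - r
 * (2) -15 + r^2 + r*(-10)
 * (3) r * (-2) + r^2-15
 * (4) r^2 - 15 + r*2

Expanding (-5 + r) * (r + 3):
= r * (-2) + r^2-15
3) r * (-2) + r^2-15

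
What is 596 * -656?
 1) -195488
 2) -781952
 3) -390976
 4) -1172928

596 * -656 = -390976
3) -390976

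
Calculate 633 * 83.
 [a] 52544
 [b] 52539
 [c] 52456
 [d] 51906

633 * 83 = 52539
b) 52539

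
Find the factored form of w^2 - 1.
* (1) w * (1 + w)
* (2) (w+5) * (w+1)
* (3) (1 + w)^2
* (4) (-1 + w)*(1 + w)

We need to factor w^2 - 1.
The factored form is (-1 + w)*(1 + w).
4) (-1 + w)*(1 + w)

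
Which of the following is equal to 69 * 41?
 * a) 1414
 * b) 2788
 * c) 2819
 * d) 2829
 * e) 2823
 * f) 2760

69 * 41 = 2829
d) 2829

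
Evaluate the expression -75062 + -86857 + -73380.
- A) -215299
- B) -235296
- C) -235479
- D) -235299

First: -75062 + -86857 = -161919
Then: -161919 + -73380 = -235299
D) -235299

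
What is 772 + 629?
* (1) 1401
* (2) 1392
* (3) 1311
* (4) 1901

772 + 629 = 1401
1) 1401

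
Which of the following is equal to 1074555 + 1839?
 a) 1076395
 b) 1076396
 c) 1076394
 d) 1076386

1074555 + 1839 = 1076394
c) 1076394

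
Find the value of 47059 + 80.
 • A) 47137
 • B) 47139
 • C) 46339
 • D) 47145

47059 + 80 = 47139
B) 47139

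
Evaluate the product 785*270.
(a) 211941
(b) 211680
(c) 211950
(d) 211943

785 * 270 = 211950
c) 211950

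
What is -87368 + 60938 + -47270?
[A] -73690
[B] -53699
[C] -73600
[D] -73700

First: -87368 + 60938 = -26430
Then: -26430 + -47270 = -73700
D) -73700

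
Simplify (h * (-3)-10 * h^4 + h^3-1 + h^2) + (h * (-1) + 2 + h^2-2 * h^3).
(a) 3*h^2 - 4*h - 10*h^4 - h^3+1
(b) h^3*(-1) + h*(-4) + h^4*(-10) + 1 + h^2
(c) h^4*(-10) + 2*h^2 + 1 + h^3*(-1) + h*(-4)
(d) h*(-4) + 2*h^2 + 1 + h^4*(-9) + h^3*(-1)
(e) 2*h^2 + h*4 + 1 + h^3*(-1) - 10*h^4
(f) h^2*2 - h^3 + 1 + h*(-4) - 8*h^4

Adding the polynomials and combining like terms:
(h*(-3) - 10*h^4 + h^3 - 1 + h^2) + (h*(-1) + 2 + h^2 - 2*h^3)
= h^4*(-10) + 2*h^2 + 1 + h^3*(-1) + h*(-4)
c) h^4*(-10) + 2*h^2 + 1 + h^3*(-1) + h*(-4)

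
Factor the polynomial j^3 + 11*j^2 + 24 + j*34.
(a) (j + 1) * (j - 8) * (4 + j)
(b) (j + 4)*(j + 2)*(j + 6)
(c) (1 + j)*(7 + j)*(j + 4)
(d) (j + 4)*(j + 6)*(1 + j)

We need to factor j^3 + 11*j^2 + 24 + j*34.
The factored form is (j + 4)*(j + 6)*(1 + j).
d) (j + 4)*(j + 6)*(1 + j)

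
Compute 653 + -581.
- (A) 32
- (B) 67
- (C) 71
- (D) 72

653 + -581 = 72
D) 72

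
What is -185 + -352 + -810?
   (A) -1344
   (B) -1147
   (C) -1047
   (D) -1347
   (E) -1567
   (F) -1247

First: -185 + -352 = -537
Then: -537 + -810 = -1347
D) -1347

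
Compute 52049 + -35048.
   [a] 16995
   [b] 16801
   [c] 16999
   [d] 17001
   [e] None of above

52049 + -35048 = 17001
d) 17001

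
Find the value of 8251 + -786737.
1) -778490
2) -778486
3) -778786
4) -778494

8251 + -786737 = -778486
2) -778486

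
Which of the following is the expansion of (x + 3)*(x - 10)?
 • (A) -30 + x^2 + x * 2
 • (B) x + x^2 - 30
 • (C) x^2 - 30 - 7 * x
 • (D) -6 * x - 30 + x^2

Expanding (x + 3)*(x - 10):
= x^2 - 30 - 7 * x
C) x^2 - 30 - 7 * x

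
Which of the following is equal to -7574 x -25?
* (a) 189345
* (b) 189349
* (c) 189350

-7574 * -25 = 189350
c) 189350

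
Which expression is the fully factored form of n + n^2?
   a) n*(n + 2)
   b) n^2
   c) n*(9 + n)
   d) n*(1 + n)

We need to factor n + n^2.
The factored form is n*(1 + n).
d) n*(1 + n)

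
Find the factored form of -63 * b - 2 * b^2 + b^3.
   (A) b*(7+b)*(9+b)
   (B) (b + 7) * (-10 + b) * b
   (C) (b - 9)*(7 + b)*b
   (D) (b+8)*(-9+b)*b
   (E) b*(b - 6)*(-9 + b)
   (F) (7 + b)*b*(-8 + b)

We need to factor -63 * b - 2 * b^2 + b^3.
The factored form is (b - 9)*(7 + b)*b.
C) (b - 9)*(7 + b)*b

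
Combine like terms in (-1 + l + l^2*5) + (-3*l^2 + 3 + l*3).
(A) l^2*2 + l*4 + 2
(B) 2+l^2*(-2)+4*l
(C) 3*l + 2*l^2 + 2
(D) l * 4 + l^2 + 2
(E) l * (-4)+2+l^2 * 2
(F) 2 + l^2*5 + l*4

Adding the polynomials and combining like terms:
(-1 + l + l^2*5) + (-3*l^2 + 3 + l*3)
= l^2*2 + l*4 + 2
A) l^2*2 + l*4 + 2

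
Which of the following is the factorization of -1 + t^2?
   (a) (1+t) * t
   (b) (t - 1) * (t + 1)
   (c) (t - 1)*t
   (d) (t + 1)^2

We need to factor -1 + t^2.
The factored form is (t - 1) * (t + 1).
b) (t - 1) * (t + 1)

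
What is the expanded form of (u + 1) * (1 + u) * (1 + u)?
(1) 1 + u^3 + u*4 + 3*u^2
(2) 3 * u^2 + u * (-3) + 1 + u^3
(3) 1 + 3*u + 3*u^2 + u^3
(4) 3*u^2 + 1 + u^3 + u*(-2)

Expanding (u + 1) * (1 + u) * (1 + u):
= 1 + 3*u + 3*u^2 + u^3
3) 1 + 3*u + 3*u^2 + u^3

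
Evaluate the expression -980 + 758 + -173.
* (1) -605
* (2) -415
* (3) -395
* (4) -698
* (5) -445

First: -980 + 758 = -222
Then: -222 + -173 = -395
3) -395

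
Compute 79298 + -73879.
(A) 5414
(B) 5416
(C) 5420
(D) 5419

79298 + -73879 = 5419
D) 5419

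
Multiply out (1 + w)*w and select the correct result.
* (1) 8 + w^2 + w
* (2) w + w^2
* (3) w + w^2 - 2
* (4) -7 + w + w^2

Expanding (1 + w)*w:
= w + w^2
2) w + w^2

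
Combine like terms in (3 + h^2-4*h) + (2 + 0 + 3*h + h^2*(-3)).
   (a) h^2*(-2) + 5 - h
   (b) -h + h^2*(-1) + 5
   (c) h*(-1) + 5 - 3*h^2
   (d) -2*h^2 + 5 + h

Adding the polynomials and combining like terms:
(3 + h^2 - 4*h) + (2 + 0 + 3*h + h^2*(-3))
= h^2*(-2) + 5 - h
a) h^2*(-2) + 5 - h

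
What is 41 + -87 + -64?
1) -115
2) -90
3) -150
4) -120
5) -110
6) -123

First: 41 + -87 = -46
Then: -46 + -64 = -110
5) -110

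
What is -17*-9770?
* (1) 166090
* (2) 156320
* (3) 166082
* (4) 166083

-17 * -9770 = 166090
1) 166090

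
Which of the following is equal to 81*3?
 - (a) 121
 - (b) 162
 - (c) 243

81 * 3 = 243
c) 243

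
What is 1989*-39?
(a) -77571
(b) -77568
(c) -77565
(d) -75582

1989 * -39 = -77571
a) -77571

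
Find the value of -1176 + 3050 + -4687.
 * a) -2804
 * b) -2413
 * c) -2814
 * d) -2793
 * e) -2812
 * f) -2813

First: -1176 + 3050 = 1874
Then: 1874 + -4687 = -2813
f) -2813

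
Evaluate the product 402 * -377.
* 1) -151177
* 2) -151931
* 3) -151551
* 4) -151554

402 * -377 = -151554
4) -151554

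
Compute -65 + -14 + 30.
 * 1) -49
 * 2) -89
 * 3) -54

First: -65 + -14 = -79
Then: -79 + 30 = -49
1) -49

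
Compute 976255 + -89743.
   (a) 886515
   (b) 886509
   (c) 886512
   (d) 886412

976255 + -89743 = 886512
c) 886512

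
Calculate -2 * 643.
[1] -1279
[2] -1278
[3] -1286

-2 * 643 = -1286
3) -1286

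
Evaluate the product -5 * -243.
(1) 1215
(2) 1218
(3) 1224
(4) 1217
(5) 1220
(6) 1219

-5 * -243 = 1215
1) 1215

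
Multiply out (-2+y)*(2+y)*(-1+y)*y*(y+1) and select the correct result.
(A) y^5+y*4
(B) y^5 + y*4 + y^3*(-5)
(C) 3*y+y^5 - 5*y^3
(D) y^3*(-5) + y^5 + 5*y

Expanding (-2+y)*(2+y)*(-1+y)*y*(y+1):
= y^5 + y*4 + y^3*(-5)
B) y^5 + y*4 + y^3*(-5)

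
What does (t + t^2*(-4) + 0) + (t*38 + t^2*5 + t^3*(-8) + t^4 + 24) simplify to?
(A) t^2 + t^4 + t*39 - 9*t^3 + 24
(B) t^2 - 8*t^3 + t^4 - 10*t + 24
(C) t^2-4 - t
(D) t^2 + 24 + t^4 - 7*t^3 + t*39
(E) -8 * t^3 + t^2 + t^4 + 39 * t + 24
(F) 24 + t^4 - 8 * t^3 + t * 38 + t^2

Adding the polynomials and combining like terms:
(t + t^2*(-4) + 0) + (t*38 + t^2*5 + t^3*(-8) + t^4 + 24)
= -8 * t^3 + t^2 + t^4 + 39 * t + 24
E) -8 * t^3 + t^2 + t^4 + 39 * t + 24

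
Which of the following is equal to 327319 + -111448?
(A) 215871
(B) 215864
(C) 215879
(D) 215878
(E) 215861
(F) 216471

327319 + -111448 = 215871
A) 215871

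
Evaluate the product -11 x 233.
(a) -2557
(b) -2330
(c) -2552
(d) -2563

-11 * 233 = -2563
d) -2563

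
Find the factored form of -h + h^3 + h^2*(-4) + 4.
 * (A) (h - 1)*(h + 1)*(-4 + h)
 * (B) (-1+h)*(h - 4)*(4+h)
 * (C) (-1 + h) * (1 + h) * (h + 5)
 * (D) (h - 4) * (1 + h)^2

We need to factor -h + h^3 + h^2*(-4) + 4.
The factored form is (h - 1)*(h + 1)*(-4 + h).
A) (h - 1)*(h + 1)*(-4 + h)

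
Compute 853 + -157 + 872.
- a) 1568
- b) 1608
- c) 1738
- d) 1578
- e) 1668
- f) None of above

First: 853 + -157 = 696
Then: 696 + 872 = 1568
a) 1568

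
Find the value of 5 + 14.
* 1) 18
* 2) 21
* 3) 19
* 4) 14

5 + 14 = 19
3) 19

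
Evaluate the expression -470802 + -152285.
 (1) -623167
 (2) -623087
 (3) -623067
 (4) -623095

-470802 + -152285 = -623087
2) -623087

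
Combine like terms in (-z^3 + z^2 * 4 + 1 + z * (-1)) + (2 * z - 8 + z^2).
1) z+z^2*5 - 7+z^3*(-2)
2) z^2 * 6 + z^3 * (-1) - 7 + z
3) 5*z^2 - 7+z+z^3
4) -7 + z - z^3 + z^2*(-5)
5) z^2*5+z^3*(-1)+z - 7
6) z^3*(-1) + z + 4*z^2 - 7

Adding the polynomials and combining like terms:
(-z^3 + z^2*4 + 1 + z*(-1)) + (2*z - 8 + z^2)
= z^2*5+z^3*(-1)+z - 7
5) z^2*5+z^3*(-1)+z - 7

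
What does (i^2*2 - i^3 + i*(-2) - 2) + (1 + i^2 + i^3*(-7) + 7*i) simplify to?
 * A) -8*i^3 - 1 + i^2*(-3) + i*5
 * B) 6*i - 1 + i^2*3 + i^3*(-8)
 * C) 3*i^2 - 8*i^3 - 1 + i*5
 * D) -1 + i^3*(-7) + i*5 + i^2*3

Adding the polynomials and combining like terms:
(i^2*2 - i^3 + i*(-2) - 2) + (1 + i^2 + i^3*(-7) + 7*i)
= 3*i^2 - 8*i^3 - 1 + i*5
C) 3*i^2 - 8*i^3 - 1 + i*5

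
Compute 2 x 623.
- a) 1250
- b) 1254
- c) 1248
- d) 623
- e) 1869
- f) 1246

2 * 623 = 1246
f) 1246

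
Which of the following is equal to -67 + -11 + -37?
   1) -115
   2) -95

First: -67 + -11 = -78
Then: -78 + -37 = -115
1) -115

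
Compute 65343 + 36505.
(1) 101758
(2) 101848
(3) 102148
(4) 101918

65343 + 36505 = 101848
2) 101848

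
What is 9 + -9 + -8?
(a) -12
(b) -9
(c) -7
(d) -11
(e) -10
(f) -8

First: 9 + -9 = 0
Then: 0 + -8 = -8
f) -8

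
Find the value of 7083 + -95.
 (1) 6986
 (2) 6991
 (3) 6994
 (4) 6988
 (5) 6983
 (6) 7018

7083 + -95 = 6988
4) 6988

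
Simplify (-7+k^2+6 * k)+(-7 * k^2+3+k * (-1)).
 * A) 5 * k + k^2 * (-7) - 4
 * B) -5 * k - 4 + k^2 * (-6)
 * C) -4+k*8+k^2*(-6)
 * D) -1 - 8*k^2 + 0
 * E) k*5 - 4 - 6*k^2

Adding the polynomials and combining like terms:
(-7 + k^2 + 6*k) + (-7*k^2 + 3 + k*(-1))
= k*5 - 4 - 6*k^2
E) k*5 - 4 - 6*k^2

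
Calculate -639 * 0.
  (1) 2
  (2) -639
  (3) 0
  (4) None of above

-639 * 0 = 0
3) 0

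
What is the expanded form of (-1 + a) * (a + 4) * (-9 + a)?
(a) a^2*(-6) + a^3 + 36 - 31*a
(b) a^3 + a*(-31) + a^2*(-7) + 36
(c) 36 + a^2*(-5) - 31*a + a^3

Expanding (-1 + a) * (a + 4) * (-9 + a):
= a^2*(-6) + a^3 + 36 - 31*a
a) a^2*(-6) + a^3 + 36 - 31*a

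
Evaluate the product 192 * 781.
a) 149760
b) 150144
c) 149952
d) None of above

192 * 781 = 149952
c) 149952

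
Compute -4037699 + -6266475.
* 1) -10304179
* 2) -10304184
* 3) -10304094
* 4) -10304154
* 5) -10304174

-4037699 + -6266475 = -10304174
5) -10304174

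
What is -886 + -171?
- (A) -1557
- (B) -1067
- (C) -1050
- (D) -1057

-886 + -171 = -1057
D) -1057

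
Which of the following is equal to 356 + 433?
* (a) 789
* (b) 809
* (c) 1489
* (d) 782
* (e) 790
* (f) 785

356 + 433 = 789
a) 789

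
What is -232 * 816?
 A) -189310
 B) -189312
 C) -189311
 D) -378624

-232 * 816 = -189312
B) -189312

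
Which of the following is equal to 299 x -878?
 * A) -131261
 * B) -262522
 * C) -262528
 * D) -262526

299 * -878 = -262522
B) -262522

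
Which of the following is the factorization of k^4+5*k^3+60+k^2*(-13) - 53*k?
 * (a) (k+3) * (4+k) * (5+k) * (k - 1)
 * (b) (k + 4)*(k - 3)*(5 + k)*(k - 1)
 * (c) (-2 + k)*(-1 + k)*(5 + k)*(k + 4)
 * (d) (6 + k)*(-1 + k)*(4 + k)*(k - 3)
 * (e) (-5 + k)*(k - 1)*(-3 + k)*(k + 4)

We need to factor k^4+5*k^3+60+k^2*(-13) - 53*k.
The factored form is (k + 4)*(k - 3)*(5 + k)*(k - 1).
b) (k + 4)*(k - 3)*(5 + k)*(k - 1)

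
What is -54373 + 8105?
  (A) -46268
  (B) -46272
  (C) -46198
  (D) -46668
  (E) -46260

-54373 + 8105 = -46268
A) -46268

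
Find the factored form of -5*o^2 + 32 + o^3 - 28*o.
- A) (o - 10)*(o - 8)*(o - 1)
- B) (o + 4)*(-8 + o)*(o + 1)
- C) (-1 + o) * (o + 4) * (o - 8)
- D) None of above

We need to factor -5*o^2 + 32 + o^3 - 28*o.
The factored form is (-1 + o) * (o + 4) * (o - 8).
C) (-1 + o) * (o + 4) * (o - 8)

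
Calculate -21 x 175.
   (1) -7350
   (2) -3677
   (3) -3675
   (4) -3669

-21 * 175 = -3675
3) -3675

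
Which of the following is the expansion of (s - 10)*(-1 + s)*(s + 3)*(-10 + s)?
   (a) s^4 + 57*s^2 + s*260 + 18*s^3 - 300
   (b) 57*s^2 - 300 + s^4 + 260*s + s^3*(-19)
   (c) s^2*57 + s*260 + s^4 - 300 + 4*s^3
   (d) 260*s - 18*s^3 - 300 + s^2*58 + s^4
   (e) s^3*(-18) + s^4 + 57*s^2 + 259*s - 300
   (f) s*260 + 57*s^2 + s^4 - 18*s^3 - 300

Expanding (s - 10)*(-1 + s)*(s + 3)*(-10 + s):
= s*260 + 57*s^2 + s^4 - 18*s^3 - 300
f) s*260 + 57*s^2 + s^4 - 18*s^3 - 300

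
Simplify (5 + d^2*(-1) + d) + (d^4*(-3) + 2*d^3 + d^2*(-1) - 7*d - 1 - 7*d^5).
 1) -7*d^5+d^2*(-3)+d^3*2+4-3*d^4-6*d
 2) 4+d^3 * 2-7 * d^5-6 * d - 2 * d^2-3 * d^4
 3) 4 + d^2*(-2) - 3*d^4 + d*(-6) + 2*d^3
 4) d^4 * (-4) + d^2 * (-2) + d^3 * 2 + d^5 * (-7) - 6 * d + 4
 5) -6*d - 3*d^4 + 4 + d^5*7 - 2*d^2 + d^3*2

Adding the polynomials and combining like terms:
(5 + d^2*(-1) + d) + (d^4*(-3) + 2*d^3 + d^2*(-1) - 7*d - 1 - 7*d^5)
= 4+d^3 * 2-7 * d^5-6 * d - 2 * d^2-3 * d^4
2) 4+d^3 * 2-7 * d^5-6 * d - 2 * d^2-3 * d^4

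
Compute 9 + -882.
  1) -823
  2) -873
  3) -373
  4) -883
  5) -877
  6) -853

9 + -882 = -873
2) -873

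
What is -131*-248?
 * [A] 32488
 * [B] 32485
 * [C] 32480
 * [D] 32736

-131 * -248 = 32488
A) 32488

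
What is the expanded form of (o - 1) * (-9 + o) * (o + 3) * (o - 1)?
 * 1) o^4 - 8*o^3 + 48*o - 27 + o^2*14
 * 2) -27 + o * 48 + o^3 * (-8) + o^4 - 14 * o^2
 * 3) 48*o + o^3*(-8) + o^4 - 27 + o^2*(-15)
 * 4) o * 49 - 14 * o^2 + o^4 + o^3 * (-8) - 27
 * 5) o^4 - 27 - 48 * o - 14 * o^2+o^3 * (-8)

Expanding (o - 1) * (-9 + o) * (o + 3) * (o - 1):
= -27 + o * 48 + o^3 * (-8) + o^4 - 14 * o^2
2) -27 + o * 48 + o^3 * (-8) + o^4 - 14 * o^2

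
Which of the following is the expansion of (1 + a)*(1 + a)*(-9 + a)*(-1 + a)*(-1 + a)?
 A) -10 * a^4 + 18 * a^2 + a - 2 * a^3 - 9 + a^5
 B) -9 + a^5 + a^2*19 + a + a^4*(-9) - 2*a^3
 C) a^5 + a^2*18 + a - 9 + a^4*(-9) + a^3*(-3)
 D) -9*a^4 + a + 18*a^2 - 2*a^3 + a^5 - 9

Expanding (1 + a)*(1 + a)*(-9 + a)*(-1 + a)*(-1 + a):
= -9*a^4 + a + 18*a^2 - 2*a^3 + a^5 - 9
D) -9*a^4 + a + 18*a^2 - 2*a^3 + a^5 - 9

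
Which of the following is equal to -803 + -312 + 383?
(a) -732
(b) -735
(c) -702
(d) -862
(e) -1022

First: -803 + -312 = -1115
Then: -1115 + 383 = -732
a) -732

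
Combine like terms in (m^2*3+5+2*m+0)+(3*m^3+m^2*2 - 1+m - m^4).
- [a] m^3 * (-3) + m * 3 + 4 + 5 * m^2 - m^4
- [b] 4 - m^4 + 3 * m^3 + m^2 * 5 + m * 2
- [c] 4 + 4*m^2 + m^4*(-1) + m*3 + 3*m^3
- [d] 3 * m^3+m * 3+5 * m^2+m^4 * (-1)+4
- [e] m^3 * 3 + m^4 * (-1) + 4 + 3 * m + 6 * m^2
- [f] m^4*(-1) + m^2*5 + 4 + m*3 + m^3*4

Adding the polynomials and combining like terms:
(m^2*3 + 5 + 2*m + 0) + (3*m^3 + m^2*2 - 1 + m - m^4)
= 3 * m^3+m * 3+5 * m^2+m^4 * (-1)+4
d) 3 * m^3+m * 3+5 * m^2+m^4 * (-1)+4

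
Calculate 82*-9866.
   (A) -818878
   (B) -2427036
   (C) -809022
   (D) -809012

82 * -9866 = -809012
D) -809012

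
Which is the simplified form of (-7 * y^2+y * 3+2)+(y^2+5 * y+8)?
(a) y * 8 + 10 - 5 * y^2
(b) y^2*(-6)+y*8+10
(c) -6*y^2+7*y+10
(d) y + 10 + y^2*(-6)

Adding the polynomials and combining like terms:
(-7*y^2 + y*3 + 2) + (y^2 + 5*y + 8)
= y^2*(-6)+y*8+10
b) y^2*(-6)+y*8+10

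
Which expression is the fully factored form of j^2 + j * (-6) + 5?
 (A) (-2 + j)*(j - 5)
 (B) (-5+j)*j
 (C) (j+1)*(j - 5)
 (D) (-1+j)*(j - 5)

We need to factor j^2 + j * (-6) + 5.
The factored form is (-1+j)*(j - 5).
D) (-1+j)*(j - 5)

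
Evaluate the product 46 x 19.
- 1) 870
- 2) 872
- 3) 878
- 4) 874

46 * 19 = 874
4) 874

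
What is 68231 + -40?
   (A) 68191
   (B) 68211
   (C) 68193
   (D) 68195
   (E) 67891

68231 + -40 = 68191
A) 68191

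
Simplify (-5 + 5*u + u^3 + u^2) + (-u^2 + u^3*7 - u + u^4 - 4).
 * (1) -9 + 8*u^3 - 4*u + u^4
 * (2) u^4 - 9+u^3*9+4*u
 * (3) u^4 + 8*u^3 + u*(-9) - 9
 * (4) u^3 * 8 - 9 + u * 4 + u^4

Adding the polynomials and combining like terms:
(-5 + 5*u + u^3 + u^2) + (-u^2 + u^3*7 - u + u^4 - 4)
= u^3 * 8 - 9 + u * 4 + u^4
4) u^3 * 8 - 9 + u * 4 + u^4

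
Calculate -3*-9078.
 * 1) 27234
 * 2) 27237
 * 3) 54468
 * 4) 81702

-3 * -9078 = 27234
1) 27234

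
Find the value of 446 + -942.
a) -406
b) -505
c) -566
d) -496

446 + -942 = -496
d) -496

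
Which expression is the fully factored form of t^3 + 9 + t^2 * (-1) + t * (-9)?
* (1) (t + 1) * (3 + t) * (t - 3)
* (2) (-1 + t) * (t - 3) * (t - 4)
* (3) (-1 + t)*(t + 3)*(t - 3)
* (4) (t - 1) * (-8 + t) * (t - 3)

We need to factor t^3 + 9 + t^2 * (-1) + t * (-9).
The factored form is (-1 + t)*(t + 3)*(t - 3).
3) (-1 + t)*(t + 3)*(t - 3)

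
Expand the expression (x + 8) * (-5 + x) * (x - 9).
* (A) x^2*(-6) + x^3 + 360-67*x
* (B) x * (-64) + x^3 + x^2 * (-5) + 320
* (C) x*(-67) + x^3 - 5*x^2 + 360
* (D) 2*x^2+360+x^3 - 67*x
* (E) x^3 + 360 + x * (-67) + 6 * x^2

Expanding (x + 8) * (-5 + x) * (x - 9):
= x^2*(-6) + x^3 + 360-67*x
A) x^2*(-6) + x^3 + 360-67*x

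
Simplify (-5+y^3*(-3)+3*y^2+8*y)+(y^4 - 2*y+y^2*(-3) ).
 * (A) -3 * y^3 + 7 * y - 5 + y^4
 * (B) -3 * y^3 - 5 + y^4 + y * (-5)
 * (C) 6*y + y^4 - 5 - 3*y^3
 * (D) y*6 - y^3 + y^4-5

Adding the polynomials and combining like terms:
(-5 + y^3*(-3) + 3*y^2 + 8*y) + (y^4 - 2*y + y^2*(-3))
= 6*y + y^4 - 5 - 3*y^3
C) 6*y + y^4 - 5 - 3*y^3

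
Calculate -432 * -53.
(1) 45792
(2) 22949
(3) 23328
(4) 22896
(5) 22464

-432 * -53 = 22896
4) 22896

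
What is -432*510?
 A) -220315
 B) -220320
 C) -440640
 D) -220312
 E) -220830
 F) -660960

-432 * 510 = -220320
B) -220320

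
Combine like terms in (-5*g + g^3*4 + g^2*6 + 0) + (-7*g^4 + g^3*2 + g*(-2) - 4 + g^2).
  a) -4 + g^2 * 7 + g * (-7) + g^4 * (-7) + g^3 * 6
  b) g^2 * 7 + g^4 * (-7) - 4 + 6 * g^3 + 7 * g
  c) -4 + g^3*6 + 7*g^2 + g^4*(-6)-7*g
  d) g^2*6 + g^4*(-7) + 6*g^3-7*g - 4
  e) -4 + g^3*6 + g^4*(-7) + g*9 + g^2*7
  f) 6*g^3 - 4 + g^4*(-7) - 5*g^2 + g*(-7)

Adding the polynomials and combining like terms:
(-5*g + g^3*4 + g^2*6 + 0) + (-7*g^4 + g^3*2 + g*(-2) - 4 + g^2)
= -4 + g^2 * 7 + g * (-7) + g^4 * (-7) + g^3 * 6
a) -4 + g^2 * 7 + g * (-7) + g^4 * (-7) + g^3 * 6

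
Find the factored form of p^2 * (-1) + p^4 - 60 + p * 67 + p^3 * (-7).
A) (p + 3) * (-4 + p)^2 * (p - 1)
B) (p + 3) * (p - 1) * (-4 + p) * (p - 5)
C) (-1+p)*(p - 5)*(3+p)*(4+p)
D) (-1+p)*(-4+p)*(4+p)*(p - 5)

We need to factor p^2 * (-1) + p^4 - 60 + p * 67 + p^3 * (-7).
The factored form is (p + 3) * (p - 1) * (-4 + p) * (p - 5).
B) (p + 3) * (p - 1) * (-4 + p) * (p - 5)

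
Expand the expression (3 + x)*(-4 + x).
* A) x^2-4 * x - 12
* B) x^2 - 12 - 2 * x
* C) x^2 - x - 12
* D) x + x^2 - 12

Expanding (3 + x)*(-4 + x):
= x^2 - x - 12
C) x^2 - x - 12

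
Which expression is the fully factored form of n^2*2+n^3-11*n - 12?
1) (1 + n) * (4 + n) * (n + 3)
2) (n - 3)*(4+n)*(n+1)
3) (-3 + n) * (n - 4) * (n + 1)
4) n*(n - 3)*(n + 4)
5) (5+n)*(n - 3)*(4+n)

We need to factor n^2*2+n^3-11*n - 12.
The factored form is (n - 3)*(4+n)*(n+1).
2) (n - 3)*(4+n)*(n+1)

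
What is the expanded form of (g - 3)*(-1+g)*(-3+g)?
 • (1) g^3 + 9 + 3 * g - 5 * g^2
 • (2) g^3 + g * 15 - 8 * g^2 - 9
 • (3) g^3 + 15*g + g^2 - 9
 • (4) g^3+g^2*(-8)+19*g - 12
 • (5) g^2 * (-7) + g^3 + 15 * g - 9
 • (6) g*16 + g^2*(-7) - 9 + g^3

Expanding (g - 3)*(-1+g)*(-3+g):
= g^2 * (-7) + g^3 + 15 * g - 9
5) g^2 * (-7) + g^3 + 15 * g - 9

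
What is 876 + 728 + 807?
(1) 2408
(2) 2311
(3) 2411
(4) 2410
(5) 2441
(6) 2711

First: 876 + 728 = 1604
Then: 1604 + 807 = 2411
3) 2411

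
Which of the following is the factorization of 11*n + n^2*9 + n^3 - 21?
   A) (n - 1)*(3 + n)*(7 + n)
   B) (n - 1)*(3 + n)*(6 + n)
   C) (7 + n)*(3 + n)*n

We need to factor 11*n + n^2*9 + n^3 - 21.
The factored form is (n - 1)*(3 + n)*(7 + n).
A) (n - 1)*(3 + n)*(7 + n)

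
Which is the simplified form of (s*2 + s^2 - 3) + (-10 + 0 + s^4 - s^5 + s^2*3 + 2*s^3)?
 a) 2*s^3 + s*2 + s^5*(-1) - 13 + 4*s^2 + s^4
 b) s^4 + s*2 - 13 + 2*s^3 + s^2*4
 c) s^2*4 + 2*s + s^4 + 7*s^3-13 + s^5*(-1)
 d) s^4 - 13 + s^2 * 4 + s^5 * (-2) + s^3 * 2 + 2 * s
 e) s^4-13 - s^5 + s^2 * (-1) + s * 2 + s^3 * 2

Adding the polynomials and combining like terms:
(s*2 + s^2 - 3) + (-10 + 0 + s^4 - s^5 + s^2*3 + 2*s^3)
= 2*s^3 + s*2 + s^5*(-1) - 13 + 4*s^2 + s^4
a) 2*s^3 + s*2 + s^5*(-1) - 13 + 4*s^2 + s^4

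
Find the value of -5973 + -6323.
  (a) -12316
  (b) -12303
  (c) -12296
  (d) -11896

-5973 + -6323 = -12296
c) -12296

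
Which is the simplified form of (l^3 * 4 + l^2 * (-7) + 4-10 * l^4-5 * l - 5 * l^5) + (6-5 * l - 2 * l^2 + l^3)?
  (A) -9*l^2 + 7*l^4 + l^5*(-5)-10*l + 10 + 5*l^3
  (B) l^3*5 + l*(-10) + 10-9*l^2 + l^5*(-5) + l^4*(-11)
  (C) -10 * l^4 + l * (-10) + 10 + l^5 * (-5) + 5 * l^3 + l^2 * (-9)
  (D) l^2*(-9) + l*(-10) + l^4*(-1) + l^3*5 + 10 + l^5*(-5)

Adding the polynomials and combining like terms:
(l^3*4 + l^2*(-7) + 4 - 10*l^4 - 5*l - 5*l^5) + (6 - 5*l - 2*l^2 + l^3)
= -10 * l^4 + l * (-10) + 10 + l^5 * (-5) + 5 * l^3 + l^2 * (-9)
C) -10 * l^4 + l * (-10) + 10 + l^5 * (-5) + 5 * l^3 + l^2 * (-9)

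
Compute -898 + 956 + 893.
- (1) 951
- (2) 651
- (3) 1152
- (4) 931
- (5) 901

First: -898 + 956 = 58
Then: 58 + 893 = 951
1) 951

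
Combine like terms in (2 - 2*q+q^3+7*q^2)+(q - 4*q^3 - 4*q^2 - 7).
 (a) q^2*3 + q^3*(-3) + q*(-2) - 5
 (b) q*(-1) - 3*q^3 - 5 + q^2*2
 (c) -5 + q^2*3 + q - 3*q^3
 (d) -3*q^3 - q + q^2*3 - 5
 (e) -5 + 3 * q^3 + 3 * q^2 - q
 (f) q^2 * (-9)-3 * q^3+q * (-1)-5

Adding the polynomials and combining like terms:
(2 - 2*q + q^3 + 7*q^2) + (q - 4*q^3 - 4*q^2 - 7)
= -3*q^3 - q + q^2*3 - 5
d) -3*q^3 - q + q^2*3 - 5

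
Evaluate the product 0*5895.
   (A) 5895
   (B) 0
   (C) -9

0 * 5895 = 0
B) 0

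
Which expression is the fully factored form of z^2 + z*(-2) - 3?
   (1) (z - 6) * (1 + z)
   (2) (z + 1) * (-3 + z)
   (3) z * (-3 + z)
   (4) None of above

We need to factor z^2 + z*(-2) - 3.
The factored form is (z + 1) * (-3 + z).
2) (z + 1) * (-3 + z)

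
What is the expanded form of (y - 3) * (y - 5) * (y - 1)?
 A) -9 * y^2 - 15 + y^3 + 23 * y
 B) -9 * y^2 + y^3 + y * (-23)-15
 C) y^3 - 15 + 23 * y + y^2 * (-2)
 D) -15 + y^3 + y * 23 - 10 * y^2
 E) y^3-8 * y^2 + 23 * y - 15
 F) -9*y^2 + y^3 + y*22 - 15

Expanding (y - 3) * (y - 5) * (y - 1):
= -9 * y^2 - 15 + y^3 + 23 * y
A) -9 * y^2 - 15 + y^3 + 23 * y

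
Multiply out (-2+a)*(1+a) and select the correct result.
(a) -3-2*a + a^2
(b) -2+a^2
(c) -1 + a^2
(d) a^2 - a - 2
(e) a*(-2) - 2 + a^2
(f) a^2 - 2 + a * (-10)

Expanding (-2+a)*(1+a):
= a^2 - a - 2
d) a^2 - a - 2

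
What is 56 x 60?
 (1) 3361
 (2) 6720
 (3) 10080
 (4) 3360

56 * 60 = 3360
4) 3360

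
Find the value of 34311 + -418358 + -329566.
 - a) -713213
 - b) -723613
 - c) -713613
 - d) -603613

First: 34311 + -418358 = -384047
Then: -384047 + -329566 = -713613
c) -713613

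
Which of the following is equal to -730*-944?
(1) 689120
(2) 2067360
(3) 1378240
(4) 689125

-730 * -944 = 689120
1) 689120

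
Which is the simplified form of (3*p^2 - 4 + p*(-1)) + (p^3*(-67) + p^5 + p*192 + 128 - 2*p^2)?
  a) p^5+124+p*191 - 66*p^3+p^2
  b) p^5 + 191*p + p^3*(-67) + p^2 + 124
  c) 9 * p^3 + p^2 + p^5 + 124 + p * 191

Adding the polynomials and combining like terms:
(3*p^2 - 4 + p*(-1)) + (p^3*(-67) + p^5 + p*192 + 128 - 2*p^2)
= p^5 + 191*p + p^3*(-67) + p^2 + 124
b) p^5 + 191*p + p^3*(-67) + p^2 + 124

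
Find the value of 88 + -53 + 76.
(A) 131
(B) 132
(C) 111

First: 88 + -53 = 35
Then: 35 + 76 = 111
C) 111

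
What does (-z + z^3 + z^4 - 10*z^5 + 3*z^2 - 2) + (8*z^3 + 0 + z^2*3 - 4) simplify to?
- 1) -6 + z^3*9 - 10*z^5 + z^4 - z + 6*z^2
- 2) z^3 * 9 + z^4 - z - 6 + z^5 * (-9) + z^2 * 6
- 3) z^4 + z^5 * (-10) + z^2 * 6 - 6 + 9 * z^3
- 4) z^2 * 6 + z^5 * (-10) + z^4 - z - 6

Adding the polynomials and combining like terms:
(-z + z^3 + z^4 - 10*z^5 + 3*z^2 - 2) + (8*z^3 + 0 + z^2*3 - 4)
= -6 + z^3*9 - 10*z^5 + z^4 - z + 6*z^2
1) -6 + z^3*9 - 10*z^5 + z^4 - z + 6*z^2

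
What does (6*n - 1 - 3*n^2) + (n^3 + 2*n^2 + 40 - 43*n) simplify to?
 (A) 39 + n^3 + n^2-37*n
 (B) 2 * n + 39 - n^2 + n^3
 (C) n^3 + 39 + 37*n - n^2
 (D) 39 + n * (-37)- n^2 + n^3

Adding the polynomials and combining like terms:
(6*n - 1 - 3*n^2) + (n^3 + 2*n^2 + 40 - 43*n)
= 39 + n * (-37)- n^2 + n^3
D) 39 + n * (-37)- n^2 + n^3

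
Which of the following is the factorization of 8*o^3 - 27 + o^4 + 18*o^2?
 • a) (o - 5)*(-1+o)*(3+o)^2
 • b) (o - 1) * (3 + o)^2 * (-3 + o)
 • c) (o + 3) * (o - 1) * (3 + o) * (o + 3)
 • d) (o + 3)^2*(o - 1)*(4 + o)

We need to factor 8*o^3 - 27 + o^4 + 18*o^2.
The factored form is (o + 3) * (o - 1) * (3 + o) * (o + 3).
c) (o + 3) * (o - 1) * (3 + o) * (o + 3)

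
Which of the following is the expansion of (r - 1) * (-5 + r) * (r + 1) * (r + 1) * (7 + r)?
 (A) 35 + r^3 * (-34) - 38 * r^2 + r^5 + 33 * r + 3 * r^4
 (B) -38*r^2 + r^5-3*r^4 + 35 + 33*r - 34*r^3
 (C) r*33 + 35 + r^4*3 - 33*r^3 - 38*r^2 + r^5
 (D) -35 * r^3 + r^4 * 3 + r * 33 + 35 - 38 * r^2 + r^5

Expanding (r - 1) * (-5 + r) * (r + 1) * (r + 1) * (7 + r):
= 35 + r^3 * (-34) - 38 * r^2 + r^5 + 33 * r + 3 * r^4
A) 35 + r^3 * (-34) - 38 * r^2 + r^5 + 33 * r + 3 * r^4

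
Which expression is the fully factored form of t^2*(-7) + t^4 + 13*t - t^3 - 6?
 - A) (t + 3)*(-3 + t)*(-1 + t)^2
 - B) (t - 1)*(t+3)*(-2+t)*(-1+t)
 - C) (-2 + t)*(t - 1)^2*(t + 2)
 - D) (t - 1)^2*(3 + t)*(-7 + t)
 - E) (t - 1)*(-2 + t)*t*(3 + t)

We need to factor t^2*(-7) + t^4 + 13*t - t^3 - 6.
The factored form is (t - 1)*(t+3)*(-2+t)*(-1+t).
B) (t - 1)*(t+3)*(-2+t)*(-1+t)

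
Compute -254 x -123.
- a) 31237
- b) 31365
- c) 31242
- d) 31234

-254 * -123 = 31242
c) 31242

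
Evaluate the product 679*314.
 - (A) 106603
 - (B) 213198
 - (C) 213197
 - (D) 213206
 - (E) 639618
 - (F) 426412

679 * 314 = 213206
D) 213206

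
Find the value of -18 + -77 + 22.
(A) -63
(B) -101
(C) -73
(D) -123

First: -18 + -77 = -95
Then: -95 + 22 = -73
C) -73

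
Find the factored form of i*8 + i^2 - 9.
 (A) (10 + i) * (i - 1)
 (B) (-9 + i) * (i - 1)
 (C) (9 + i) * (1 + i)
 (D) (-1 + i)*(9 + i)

We need to factor i*8 + i^2 - 9.
The factored form is (-1 + i)*(9 + i).
D) (-1 + i)*(9 + i)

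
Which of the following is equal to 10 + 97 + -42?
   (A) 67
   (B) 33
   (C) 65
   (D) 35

First: 10 + 97 = 107
Then: 107 + -42 = 65
C) 65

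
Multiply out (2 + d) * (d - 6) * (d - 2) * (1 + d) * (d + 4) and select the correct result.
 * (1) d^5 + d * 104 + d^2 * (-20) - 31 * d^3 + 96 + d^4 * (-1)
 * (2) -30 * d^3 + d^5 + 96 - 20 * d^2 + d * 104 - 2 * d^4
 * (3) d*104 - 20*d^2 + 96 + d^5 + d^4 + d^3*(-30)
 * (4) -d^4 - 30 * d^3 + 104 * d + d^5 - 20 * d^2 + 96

Expanding (2 + d) * (d - 6) * (d - 2) * (1 + d) * (d + 4):
= -d^4 - 30 * d^3 + 104 * d + d^5 - 20 * d^2 + 96
4) -d^4 - 30 * d^3 + 104 * d + d^5 - 20 * d^2 + 96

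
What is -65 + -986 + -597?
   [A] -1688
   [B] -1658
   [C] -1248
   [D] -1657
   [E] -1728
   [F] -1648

First: -65 + -986 = -1051
Then: -1051 + -597 = -1648
F) -1648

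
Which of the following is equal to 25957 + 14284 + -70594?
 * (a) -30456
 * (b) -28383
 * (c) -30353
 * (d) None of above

First: 25957 + 14284 = 40241
Then: 40241 + -70594 = -30353
c) -30353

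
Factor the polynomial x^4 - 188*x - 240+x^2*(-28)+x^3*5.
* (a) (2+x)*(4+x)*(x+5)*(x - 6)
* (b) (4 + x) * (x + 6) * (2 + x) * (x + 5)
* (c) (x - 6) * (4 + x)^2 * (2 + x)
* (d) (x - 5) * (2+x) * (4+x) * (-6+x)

We need to factor x^4 - 188*x - 240+x^2*(-28)+x^3*5.
The factored form is (2+x)*(4+x)*(x+5)*(x - 6).
a) (2+x)*(4+x)*(x+5)*(x - 6)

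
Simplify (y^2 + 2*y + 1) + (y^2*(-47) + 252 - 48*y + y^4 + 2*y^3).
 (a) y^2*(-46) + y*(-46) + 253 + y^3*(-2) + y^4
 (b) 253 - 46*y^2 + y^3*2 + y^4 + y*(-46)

Adding the polynomials and combining like terms:
(y^2 + 2*y + 1) + (y^2*(-47) + 252 - 48*y + y^4 + 2*y^3)
= 253 - 46*y^2 + y^3*2 + y^4 + y*(-46)
b) 253 - 46*y^2 + y^3*2 + y^4 + y*(-46)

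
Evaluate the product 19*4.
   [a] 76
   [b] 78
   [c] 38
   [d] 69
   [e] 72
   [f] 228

19 * 4 = 76
a) 76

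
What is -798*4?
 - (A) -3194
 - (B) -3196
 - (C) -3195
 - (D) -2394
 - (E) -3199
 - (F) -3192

-798 * 4 = -3192
F) -3192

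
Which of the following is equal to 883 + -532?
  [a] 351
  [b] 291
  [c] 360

883 + -532 = 351
a) 351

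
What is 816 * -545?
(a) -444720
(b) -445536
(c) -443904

816 * -545 = -444720
a) -444720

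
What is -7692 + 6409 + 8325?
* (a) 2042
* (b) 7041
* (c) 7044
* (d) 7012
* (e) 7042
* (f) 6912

First: -7692 + 6409 = -1283
Then: -1283 + 8325 = 7042
e) 7042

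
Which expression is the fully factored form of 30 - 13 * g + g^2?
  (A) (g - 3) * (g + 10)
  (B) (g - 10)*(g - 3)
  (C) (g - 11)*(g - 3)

We need to factor 30 - 13 * g + g^2.
The factored form is (g - 10)*(g - 3).
B) (g - 10)*(g - 3)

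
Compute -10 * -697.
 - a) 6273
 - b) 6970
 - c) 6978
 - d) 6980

-10 * -697 = 6970
b) 6970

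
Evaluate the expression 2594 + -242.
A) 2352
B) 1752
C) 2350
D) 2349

2594 + -242 = 2352
A) 2352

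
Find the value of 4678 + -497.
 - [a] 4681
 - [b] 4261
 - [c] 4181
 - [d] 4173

4678 + -497 = 4181
c) 4181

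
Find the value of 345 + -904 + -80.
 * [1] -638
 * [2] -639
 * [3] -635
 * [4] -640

First: 345 + -904 = -559
Then: -559 + -80 = -639
2) -639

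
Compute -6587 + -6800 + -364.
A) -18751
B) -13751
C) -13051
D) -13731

First: -6587 + -6800 = -13387
Then: -13387 + -364 = -13751
B) -13751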